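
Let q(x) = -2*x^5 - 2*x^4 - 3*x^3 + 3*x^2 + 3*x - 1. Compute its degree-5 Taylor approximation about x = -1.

-2*(x + 1)^5 + 8*(x + 1)^4 - 15*(x + 1)^3 + 20*(x + 1)^2 - 14*(x + 1) + 2

Differentiate repeatedly and evaluate at the center.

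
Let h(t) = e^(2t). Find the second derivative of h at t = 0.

The coefficient of t^2 in the expansion is 2, so h′′(0) = 2! * (2) = 4.

4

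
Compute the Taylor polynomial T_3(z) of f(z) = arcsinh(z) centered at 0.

-z^3/6 + z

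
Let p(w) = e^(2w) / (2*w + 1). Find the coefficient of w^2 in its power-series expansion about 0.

Use 1/(1 - r) = Σ r^k on the denominator, then take the Cauchy product.

2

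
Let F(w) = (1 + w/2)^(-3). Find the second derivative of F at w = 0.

3

Apply the Taylor formula c_k = f^(k)(a)/k!.
From the series, [w^2] F = 3/2; multiply by 2! = 2 to get 3.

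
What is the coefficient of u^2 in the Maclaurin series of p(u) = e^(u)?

1/2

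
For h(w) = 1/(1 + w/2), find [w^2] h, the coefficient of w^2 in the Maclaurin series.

1/4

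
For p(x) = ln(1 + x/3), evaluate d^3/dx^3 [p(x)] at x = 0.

Compute the successive derivatives at the expansion point and divide by k!.
The coefficient of x^3 in the expansion is 1/81, so p′′′(0) = 3! * (1/81) = 2/27.

2/27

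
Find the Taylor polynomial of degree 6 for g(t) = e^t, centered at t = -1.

Use the known series and substitute for the argument.
g(-1) = e^(-1)
g′(-1) = e^(-1)
g′′(-1) = e^(-1)
g′′′(-1) = e^(-1)
g^(4)(-1) = e^(-1)
g^(5)(-1) = e^(-1)
g^(6)(-1) = e^(-1)

(t + 1)^6*e^(-1)/720 + (t + 1)^5*e^(-1)/120 + (t + 1)^4*e^(-1)/24 + (t + 1)^3*e^(-1)/6 + (t + 1)^2*e^(-1)/2 + (t + 1)*e^(-1) + e^(-1)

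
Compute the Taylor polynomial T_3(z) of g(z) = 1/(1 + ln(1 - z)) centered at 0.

Substitute the inner expansion into the outer series and collect powers.
g(0) = 1
g′(0) = 1
g′′(0) = 3
g′′′(0) = 14
Dividing each by k! gives the coefficients c_0, ..., c_3.

7*z^3/3 + 3*z^2/2 + z + 1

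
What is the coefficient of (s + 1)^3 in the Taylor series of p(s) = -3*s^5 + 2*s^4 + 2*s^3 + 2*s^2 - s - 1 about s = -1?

p(-1) = 5
p′(-1) = -22
p′′(-1) = 76
p′′′(-1) = -216
The Taylor polynomial is Σ p^(k)(-1)/k! · (s + 1)^k.

-36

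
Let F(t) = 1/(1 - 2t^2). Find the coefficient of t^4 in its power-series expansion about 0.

4

Apply the Taylor formula c_k = f^(k)(a)/k!.
F(0) = 1
F′(0) = 0
F′′(0) = 4
F′′′(0) = 0
F^(4)(0) = 96
So c_4 = F^(4)(0)/4! = 4.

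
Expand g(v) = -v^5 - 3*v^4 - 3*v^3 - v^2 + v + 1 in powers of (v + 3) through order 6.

g(-3) = 70
g′(-3) = -155
g′′(-3) = 268
g′′′(-3) = -342
g^(4)(-3) = 288
g^(5)(-3) = -120
g^(6)(-3) = 0

-(v + 3)^5 + 12*(v + 3)^4 - 57*(v + 3)^3 + 134*(v + 3)^2 - 155*(v + 3) + 70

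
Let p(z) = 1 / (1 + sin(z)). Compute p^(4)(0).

16

Expand as Σ (-1)^k u^k with u equal to the inner function's series.
The coefficient of z^4 in the expansion is 2/3, so p^(4)(0) = 4! * (2/3) = 16.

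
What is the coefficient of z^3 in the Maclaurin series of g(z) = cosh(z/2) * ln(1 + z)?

Take the Cauchy product of the two expansions.
g(0) = 0
g′(0) = 1
g′′(0) = -1
g′′′(0) = 11/4
So c_3 = g′′′(0)/3! = 11/24.

11/24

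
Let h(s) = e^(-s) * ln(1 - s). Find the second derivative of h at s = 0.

Multiply the two series term by term and collect like powers.
From the series, [s^2] h = 1/2; multiply by 2! = 2 to get 1.

1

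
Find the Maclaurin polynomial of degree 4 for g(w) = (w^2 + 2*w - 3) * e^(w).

17*w^4/24 + 3*w^3/2 + 3*w^2/2 - w - 3

Multiply each power in the prefactor through the base expansion.
[w^0] = -3;  [w^1] = -1;  [w^2] = 3/2;  [w^3] = 3/2;  [w^4] = 17/24.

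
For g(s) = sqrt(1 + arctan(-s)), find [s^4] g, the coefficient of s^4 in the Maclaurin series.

Let u equal the inner series; expand the outer function in u and truncate.
g(0) = 1
g′(0) = -1/2
g′′(0) = -1/4
g′′′(0) = 5/8
g^(4)(0) = 17/16
Dividing each by k! gives the coefficients c_0, ..., c_4.

17/384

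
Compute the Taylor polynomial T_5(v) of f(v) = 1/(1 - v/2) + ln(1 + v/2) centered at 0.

Expand each term separately and add.

3*v^5/80 + 3*v^4/64 + v^3/6 + v^2/8 + v + 1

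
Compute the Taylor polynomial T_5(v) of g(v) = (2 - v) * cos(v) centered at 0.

Multiply each power in the prefactor through the base expansion.

-v^5/24 + v^4/12 + v^3/2 - v^2 - v + 2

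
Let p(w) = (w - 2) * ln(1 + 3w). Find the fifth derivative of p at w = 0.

Shift and add copies of the series according to the polynomial's terms.
The coefficient of w^5 in the expansion is -2349/20, so p^(5)(0) = 5! * (-2349/20) = -14094.

-14094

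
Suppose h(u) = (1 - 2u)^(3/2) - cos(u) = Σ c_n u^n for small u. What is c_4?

1/3

Add the two expansions coefficient-wise.
[u^0] = 0;  [u^1] = -3;  [u^2] = 2;  [u^3] = 1/2;  [u^4] = 1/3.
So c_4 = h^(4)(0)/4! = 1/3.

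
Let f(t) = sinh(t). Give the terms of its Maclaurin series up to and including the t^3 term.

f(0) = 0
f′(0) = 1
f′′(0) = 0
f′′′(0) = 1

t^3/6 + t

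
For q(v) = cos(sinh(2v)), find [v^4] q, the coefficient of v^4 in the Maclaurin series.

-2

Compose series: expand the inner function first, then feed it into the outer expansion.
[v^0] = 1;  [v^1] = 0;  [v^2] = -2;  [v^3] = 0;  [v^4] = -2.
So c_4 = q^(4)(0)/4! = -2.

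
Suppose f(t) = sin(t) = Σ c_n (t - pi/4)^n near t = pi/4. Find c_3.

-sqrt(2)/12

f(pi/4) = sqrt(2)/2
f′(pi/4) = sqrt(2)/2
f′′(pi/4) = -sqrt(2)/2
f′′′(pi/4) = -sqrt(2)/2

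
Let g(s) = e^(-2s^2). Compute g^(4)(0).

Use the known series and substitute for the argument.
From the series, [s^4] g = 2; multiply by 4! = 24 to get 48.

48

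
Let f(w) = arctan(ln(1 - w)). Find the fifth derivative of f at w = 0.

Substitute the inner expansion into the outer series and collect powers.
The coefficient of w^5 in the expansion is 11/60, so f^(5)(0) = 5! * (11/60) = 22.

22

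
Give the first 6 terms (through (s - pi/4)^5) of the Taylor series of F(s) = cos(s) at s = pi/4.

F(pi/4) = sqrt(2)/2
F′(pi/4) = -sqrt(2)/2
F′′(pi/4) = -sqrt(2)/2
F′′′(pi/4) = sqrt(2)/2
F^(4)(pi/4) = sqrt(2)/2
F^(5)(pi/4) = -sqrt(2)/2
The Taylor polynomial is Σ F^(k)(pi/4)/k! · (s - pi/4)^k.

-sqrt(2)*(s - pi/4)^5/240 + sqrt(2)*(s - pi/4)^4/48 + sqrt(2)*(s - pi/4)^3/12 - sqrt(2)*(s - pi/4)^2/4 - sqrt(2)*(s - pi/4)/2 + sqrt(2)/2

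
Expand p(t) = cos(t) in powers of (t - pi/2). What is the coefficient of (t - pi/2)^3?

1/6

Differentiate repeatedly and evaluate at the center.
p(pi/2) = 0
p′(pi/2) = -1
p′′(pi/2) = 0
p′′′(pi/2) = 1
Dividing each by k! gives the coefficients c_0, ..., c_3.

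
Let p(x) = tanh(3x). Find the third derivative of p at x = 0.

-54

From the series, [x^3] p = -9; multiply by 3! = 6 to get -54.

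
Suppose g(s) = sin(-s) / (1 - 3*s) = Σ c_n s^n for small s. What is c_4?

Expand 1/(denominator) as a geometric series and multiply by the numerator's series.
[s^0] = 0;  [s^1] = -1;  [s^2] = -3;  [s^3] = -53/6;  [s^4] = -53/2.
So c_4 = g^(4)(0)/4! = -53/2.

-53/2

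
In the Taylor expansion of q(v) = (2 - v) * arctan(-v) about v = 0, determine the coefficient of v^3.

Shift and add copies of the series according to the polynomial's terms.
[v^0] = 0;  [v^1] = -2;  [v^2] = 1;  [v^3] = 2/3.

2/3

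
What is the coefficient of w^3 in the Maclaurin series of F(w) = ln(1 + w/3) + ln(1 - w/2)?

-19/648

Add the two expansions coefficient-wise.
F(0) = 0
F′(0) = -1/6
F′′(0) = -13/36
F′′′(0) = -19/108
So c_3 = F′′′(0)/3! = -19/648.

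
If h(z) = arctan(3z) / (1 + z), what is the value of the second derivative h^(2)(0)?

-6

Expand each factor separately, then convolve coefficients.
The coefficient of z^2 in the expansion is -3, so h′′(0) = 2! * (-3) = -6.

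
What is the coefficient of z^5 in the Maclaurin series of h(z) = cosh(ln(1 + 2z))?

-16

Plug the Maclaurin series of the inner function into that of the outer and collect terms.
[z^0] = 1;  [z^1] = 0;  [z^2] = 2;  [z^3] = -4;  [z^4] = 8;  [z^5] = -16.
So c_5 = h^(5)(0)/5! = -16.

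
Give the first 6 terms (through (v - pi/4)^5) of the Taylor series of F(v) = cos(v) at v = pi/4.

-sqrt(2)*(v - pi/4)^5/240 + sqrt(2)*(v - pi/4)^4/48 + sqrt(2)*(v - pi/4)^3/12 - sqrt(2)*(v - pi/4)^2/4 - sqrt(2)*(v - pi/4)/2 + sqrt(2)/2

Apply the Taylor formula c_k = f^(k)(a)/k!.
F(pi/4) = sqrt(2)/2
F′(pi/4) = -sqrt(2)/2
F′′(pi/4) = -sqrt(2)/2
F′′′(pi/4) = sqrt(2)/2
F^(4)(pi/4) = sqrt(2)/2
F^(5)(pi/4) = -sqrt(2)/2
Then c_k = F^(k)(pi/4)/k! gives each Taylor coefficient.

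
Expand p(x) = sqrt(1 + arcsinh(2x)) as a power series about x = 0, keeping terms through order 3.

-x^3/6 - x^2/2 + x + 1

Compose series: expand the inner function first, then feed it into the outer expansion.
p(0) = 1
p′(0) = 1
p′′(0) = -1
p′′′(0) = -1
The Taylor polynomial is Σ p^(k)(0)/k! · x^k.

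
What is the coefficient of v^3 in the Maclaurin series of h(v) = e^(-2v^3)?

Compute the successive derivatives at the expansion point and divide by k!.
h(0) = 1
h′(0) = 0
h′′(0) = 0
h′′′(0) = -12
So c_3 = h′′′(0)/3! = -2.

-2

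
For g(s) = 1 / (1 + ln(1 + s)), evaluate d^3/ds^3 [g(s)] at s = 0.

Use the geometric series for the reciprocal, then substitute.
From the series, [s^3] g = -7/3; multiply by 3! = 6 to get -14.

-14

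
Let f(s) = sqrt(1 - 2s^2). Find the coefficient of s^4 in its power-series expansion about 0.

-1/2

Differentiate repeatedly and evaluate at the center.
[s^0] = 1;  [s^1] = 0;  [s^2] = -1;  [s^3] = 0;  [s^4] = -1/2.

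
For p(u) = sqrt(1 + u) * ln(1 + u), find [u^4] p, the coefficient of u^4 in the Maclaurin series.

Multiply the two series term by term and collect like powers.
p(0) = 0
p′(0) = 1
p′′(0) = 0
p′′′(0) = -1/4
p^(4)(0) = 1
So c_4 = p^(4)(0)/4! = 1/24.

1/24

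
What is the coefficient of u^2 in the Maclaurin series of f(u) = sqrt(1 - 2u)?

-1/2

f(0) = 1
f′(0) = -1
f′′(0) = -1
So c_2 = f′′(0)/2! = -1/2.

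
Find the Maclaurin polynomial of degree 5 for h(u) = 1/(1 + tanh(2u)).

Let u equal the inner series; expand the outer function in u and truncate.
[u^0] = 1;  [u^1] = -2;  [u^2] = 4;  [u^3] = -16/3;  [u^4] = 16/3;  [u^5] = -64/15.

-64*u^5/15 + 16*u^4/3 - 16*u^3/3 + 4*u^2 - 2*u + 1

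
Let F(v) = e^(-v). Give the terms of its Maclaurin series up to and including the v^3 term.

-v^3/6 + v^2/2 - v + 1

Apply the Taylor formula c_k = f^(k)(a)/k!.
F(0) = 1
F′(0) = -1
F′′(0) = 1
F′′′(0) = -1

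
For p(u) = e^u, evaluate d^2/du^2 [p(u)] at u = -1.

The coefficient of (u + 1)^2 in the expansion is e^(-1)/2, so p′′(-1) = 2! * (e^(-1)/2) = e^(-1).

e^(-1)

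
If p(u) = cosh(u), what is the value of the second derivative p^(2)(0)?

1

From the series, [u^2] p = 1/2; multiply by 2! = 2 to get 1.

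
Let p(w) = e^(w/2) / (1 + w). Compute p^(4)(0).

233/16

Expand each factor separately, then convolve coefficients.
From the series, [w^4] p = 233/384; multiply by 4! = 24 to get 233/16.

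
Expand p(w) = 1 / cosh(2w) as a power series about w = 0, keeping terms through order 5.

Write the quotient as an unknown series and match coefficients against numerator = denominator · series.
p(0) = 1
p′(0) = 0
p′′(0) = -4
p′′′(0) = 0
p^(4)(0) = 80
p^(5)(0) = 0
Then c_k = p^(k)(0)/k! gives each Taylor coefficient.

10*w^4/3 - 2*w^2 + 1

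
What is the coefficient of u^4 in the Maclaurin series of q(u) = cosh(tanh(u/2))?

Compose series: expand the inner function first, then feed it into the outer expansion.
q(0) = 1
q′(0) = 0
q′′(0) = 1/4
q′′′(0) = 0
q^(4)(0) = -7/16
So c_4 = q^(4)(0)/4! = -7/384.

-7/384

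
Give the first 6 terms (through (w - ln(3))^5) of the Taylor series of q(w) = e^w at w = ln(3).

Differentiate repeatedly and evaluate at the center.

(w - ln(3))^5/40 + (w - ln(3))^4/8 + (w - ln(3))^3/2 + 3*(w - ln(3))^2/2 + 3*(w - ln(3)) + 3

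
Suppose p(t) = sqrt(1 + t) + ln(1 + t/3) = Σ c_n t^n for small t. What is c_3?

97/1296

Expand each term separately and add.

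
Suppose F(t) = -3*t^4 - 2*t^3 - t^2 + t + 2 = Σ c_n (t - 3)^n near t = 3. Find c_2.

[(t - 3)^0] = -301;  [(t - 3)^1] = -383;  [(t - 3)^2] = -181.
So c_2 = F′′(3)/2! = -181.

-181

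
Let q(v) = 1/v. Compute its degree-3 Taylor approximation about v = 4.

[(v - 4)^0] = 1/4;  [(v - 4)^1] = -1/16;  [(v - 4)^2] = 1/64;  [(v - 4)^3] = -1/256.

-(v - 4)^3/256 + (v - 4)^2/64 - (v - 4)/16 + 1/4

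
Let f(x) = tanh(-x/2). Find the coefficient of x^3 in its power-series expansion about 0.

f(0) = 0
f′(0) = -1/2
f′′(0) = 0
f′′′(0) = 1/4
So c_3 = f′′′(0)/3! = 1/24.

1/24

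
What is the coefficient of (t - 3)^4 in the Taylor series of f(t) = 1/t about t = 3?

1/243

[(t - 3)^0] = 1/3;  [(t - 3)^1] = -1/9;  [(t - 3)^2] = 1/27;  [(t - 3)^3] = -1/81;  [(t - 3)^4] = 1/243.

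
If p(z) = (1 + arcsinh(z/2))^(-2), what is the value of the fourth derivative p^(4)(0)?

Let u equal the inner series; expand the outer function in u and truncate.
The coefficient of z^4 in the expansion is 1/4, so p^(4)(0) = 4! * (1/4) = 6.

6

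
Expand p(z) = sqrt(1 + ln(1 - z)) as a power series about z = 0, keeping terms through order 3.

Let u equal the inner series; expand the outer function in u and truncate.
[z^0] = 1;  [z^1] = -1/2;  [z^2] = -3/8;  [z^3] = -17/48.

-17*z^3/48 - 3*z^2/8 - z/2 + 1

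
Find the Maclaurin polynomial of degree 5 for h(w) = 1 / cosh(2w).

10*w^4/3 - 2*w^2 + 1

Write the quotient as an unknown series and match coefficients against numerator = denominator · series.
h(0) = 1
h′(0) = 0
h′′(0) = -4
h′′′(0) = 0
h^(4)(0) = 80
h^(5)(0) = 0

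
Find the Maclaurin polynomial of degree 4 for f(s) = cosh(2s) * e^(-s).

41*s^4/24 - 13*s^3/6 + 5*s^2/2 - s + 1

Take the Cauchy product of the two expansions.
f(0) = 1
f′(0) = -1
f′′(0) = 5
f′′′(0) = -13
f^(4)(0) = 41
Then c_k = f^(k)(0)/k! gives each Taylor coefficient.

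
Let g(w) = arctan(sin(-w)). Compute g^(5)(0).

Compose series: expand the inner function first, then feed it into the outer expansion.
The coefficient of w^5 in the expansion is -3/8, so g^(5)(0) = 5! * (-3/8) = -45.

-45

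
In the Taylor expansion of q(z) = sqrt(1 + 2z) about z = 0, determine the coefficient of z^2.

-1/2

c_2 = q′′(0)/2! = -1/2.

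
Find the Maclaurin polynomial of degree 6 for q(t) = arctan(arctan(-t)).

-11*t^5/15 + 2*t^3/3 - t

Let u equal the inner series; expand the outer function in u and truncate.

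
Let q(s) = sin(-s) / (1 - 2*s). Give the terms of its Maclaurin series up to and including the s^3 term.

Multiply the numerator's expansion by the denominator's geometric series.
[s^0] = 0;  [s^1] = -1;  [s^2] = -2;  [s^3] = -23/6.

-23*s^3/6 - 2*s^2 - s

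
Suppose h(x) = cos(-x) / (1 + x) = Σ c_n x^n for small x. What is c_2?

1/2

Expand each factor separately, then convolve coefficients.
[x^0] = 1;  [x^1] = -1;  [x^2] = 1/2.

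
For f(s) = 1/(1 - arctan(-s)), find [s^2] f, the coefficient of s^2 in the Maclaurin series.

Plug the Maclaurin series of the inner function into that of the outer and collect terms.
[s^0] = 1;  [s^1] = -1;  [s^2] = 1.

1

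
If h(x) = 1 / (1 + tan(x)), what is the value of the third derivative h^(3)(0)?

Expand as Σ (-1)^k u^k with u equal to the inner function's series.
From the series, [x^3] h = -4/3; multiply by 3! = 6 to get -8.

-8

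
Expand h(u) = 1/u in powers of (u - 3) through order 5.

-(u - 3)^5/729 + (u - 3)^4/243 - (u - 3)^3/81 + (u - 3)^2/27 - (u - 3)/9 + 1/3

h(3) = 1/3
h′(3) = -1/9
h′′(3) = 2/27
h′′′(3) = -2/27
h^(4)(3) = 8/81
h^(5)(3) = -40/243
Then c_k = h^(k)(3)/k! gives each Taylor coefficient.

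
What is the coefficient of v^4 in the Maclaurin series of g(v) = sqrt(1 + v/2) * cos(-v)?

337/6144

Take the Cauchy product of the two expansions.
g(0) = 1
g′(0) = 1/4
g′′(0) = -17/16
g′′′(0) = -45/64
g^(4)(0) = 337/256
Dividing each by k! gives the coefficients c_0, ..., c_4.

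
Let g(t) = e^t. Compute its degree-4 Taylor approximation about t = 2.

(t - 2)^4*e^(2)/24 + (t - 2)^3*e^(2)/6 + (t - 2)^2*e^(2)/2 + (t - 2)*e^(2) + e^(2)

g(2) = e^(2)
g′(2) = e^(2)
g′′(2) = e^(2)
g′′′(2) = e^(2)
g^(4)(2) = e^(2)
Dividing each by k! gives the coefficients c_0, ..., c_4.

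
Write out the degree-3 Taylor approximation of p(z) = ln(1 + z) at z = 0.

Use the known series and substitute for the argument.
p(0) = 0
p′(0) = 1
p′′(0) = -1
p′′′(0) = 2

z^3/3 - z^2/2 + z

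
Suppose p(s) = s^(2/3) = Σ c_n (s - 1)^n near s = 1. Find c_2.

c_2 = p′′(1)/2! = -1/9.

-1/9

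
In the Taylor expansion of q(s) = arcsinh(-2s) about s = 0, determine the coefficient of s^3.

4/3

q(0) = 0
q′(0) = -2
q′′(0) = 0
q′′′(0) = 8
Then c_k = q^(k)(0)/k! gives each Taylor coefficient.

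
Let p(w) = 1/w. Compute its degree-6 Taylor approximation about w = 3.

p(3) = 1/3
p′(3) = -1/9
p′′(3) = 2/27
p′′′(3) = -2/27
p^(4)(3) = 8/81
p^(5)(3) = -40/243
p^(6)(3) = 80/243
The Taylor polynomial is Σ p^(k)(3)/k! · (w - 3)^k.

(w - 3)^6/2187 - (w - 3)^5/729 + (w - 3)^4/243 - (w - 3)^3/81 + (w - 3)^2/27 - (w - 3)/9 + 1/3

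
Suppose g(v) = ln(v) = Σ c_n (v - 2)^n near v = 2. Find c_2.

-1/8

Apply the Taylor formula c_k = f^(k)(a)/k!.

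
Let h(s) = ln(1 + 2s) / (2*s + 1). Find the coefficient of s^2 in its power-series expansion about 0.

-6

Use 1/(1 - r) = Σ r^k on the denominator, then take the Cauchy product.
h(0) = 0
h′(0) = 2
h′′(0) = -12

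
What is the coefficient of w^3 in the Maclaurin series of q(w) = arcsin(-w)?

-1/6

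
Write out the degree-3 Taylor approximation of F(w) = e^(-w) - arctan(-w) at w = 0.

Combine the two series term by term.

-w^3/2 + w^2/2 + 1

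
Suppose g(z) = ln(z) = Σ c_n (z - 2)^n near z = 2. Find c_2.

-1/8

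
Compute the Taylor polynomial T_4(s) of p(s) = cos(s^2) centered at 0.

1 - s^4/2

Compute the successive derivatives at the expansion point and divide by k!.
p(0) = 1
p′(0) = 0
p′′(0) = 0
p′′′(0) = 0
p^(4)(0) = -12
Then c_k = p^(k)(0)/k! gives each Taylor coefficient.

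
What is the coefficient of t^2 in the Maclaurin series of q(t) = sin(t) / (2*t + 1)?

Multiply the numerator's expansion by the denominator's geometric series.
q(0) = 0
q′(0) = 1
q′′(0) = -4
So c_2 = q′′(0)/2! = -2.

-2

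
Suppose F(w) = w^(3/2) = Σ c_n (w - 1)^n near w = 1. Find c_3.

-1/16

Compute the successive derivatives at the expansion point and divide by k!.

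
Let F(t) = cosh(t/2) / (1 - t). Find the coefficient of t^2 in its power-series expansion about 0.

9/8

Multiply the two series term by term and collect like powers.
F(0) = 1
F′(0) = 1
F′′(0) = 9/4
So c_2 = F′′(0)/2! = 9/8.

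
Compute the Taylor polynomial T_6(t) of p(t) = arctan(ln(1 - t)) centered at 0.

Let u equal the inner series; expand the outer function in u and truncate.
[t^0] = 0;  [t^1] = -1;  [t^2] = -1/2;  [t^3] = 0;  [t^4] = 1/4;  [t^5] = 11/60;  [t^6] = -1/24.

-t^6/24 + 11*t^5/60 + t^4/4 - t^2/2 - t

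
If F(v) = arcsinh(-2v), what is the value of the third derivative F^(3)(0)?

From the series, [v^3] F = 4/3; multiply by 3! = 6 to get 8.

8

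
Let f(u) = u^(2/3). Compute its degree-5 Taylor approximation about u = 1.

14*(u - 1)^5/729 - 7*(u - 1)^4/243 + 4*(u - 1)^3/81 - (u - 1)^2/9 + 2*(u - 1)/3 + 1

Differentiate repeatedly and evaluate at the center.
f(1) = 1
f′(1) = 2/3
f′′(1) = -2/9
f′′′(1) = 8/27
f^(4)(1) = -56/81
f^(5)(1) = 560/243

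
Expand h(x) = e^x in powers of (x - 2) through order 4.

h(2) = e^(2)
h′(2) = e^(2)
h′′(2) = e^(2)
h′′′(2) = e^(2)
h^(4)(2) = e^(2)
Dividing each by k! gives the coefficients c_0, ..., c_4.

(x - 2)^4*e^(2)/24 + (x - 2)^3*e^(2)/6 + (x - 2)^2*e^(2)/2 + (x - 2)*e^(2) + e^(2)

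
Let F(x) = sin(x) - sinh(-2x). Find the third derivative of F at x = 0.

7

Expand each term separately and add.
The coefficient of x^3 in the expansion is 7/6, so F′′′(0) = 3! * (7/6) = 7.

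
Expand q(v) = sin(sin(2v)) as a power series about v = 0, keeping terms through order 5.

Plug the Maclaurin series of the inner function into that of the outer and collect terms.
[v^0] = 0;  [v^1] = 2;  [v^2] = 0;  [v^3] = -8/3;  [v^4] = 0;  [v^5] = 16/5.

16*v^5/5 - 8*v^3/3 + 2*v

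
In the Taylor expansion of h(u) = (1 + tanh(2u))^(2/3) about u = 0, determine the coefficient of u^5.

6848/3645

Plug the Maclaurin series of the inner function into that of the outer and collect terms.
h(0) = 1
h′(0) = 4/3
h′′(0) = -8/9
h′′′(0) = -224/27
h^(4)(0) = 1408/81
h^(5)(0) = 54784/243
The Taylor polynomial is Σ h^(k)(0)/k! · u^k.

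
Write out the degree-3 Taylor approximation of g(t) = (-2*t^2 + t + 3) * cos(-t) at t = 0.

Multiply each power in the prefactor through the base expansion.
g(0) = 3
g′(0) = 1
g′′(0) = -7
g′′′(0) = -3

-t^3/2 - 7*t^2/2 + t + 3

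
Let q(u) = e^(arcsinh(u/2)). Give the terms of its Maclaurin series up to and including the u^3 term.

Plug the Maclaurin series of the inner function into that of the outer and collect terms.
[u^0] = 1;  [u^1] = 1/2;  [u^2] = 1/8;  [u^3] = 0.

u^2/8 + u/2 + 1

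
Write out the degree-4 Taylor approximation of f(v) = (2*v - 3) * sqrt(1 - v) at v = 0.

-v^4/128 - v^3/16 - 5*v^2/8 + 7*v/2 - 3

Multiply each power in the prefactor through the base expansion.
f(0) = -3
f′(0) = 7/2
f′′(0) = -5/4
f′′′(0) = -3/8
f^(4)(0) = -3/16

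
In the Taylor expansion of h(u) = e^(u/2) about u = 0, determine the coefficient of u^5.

1/3840

[u^0] = 1;  [u^1] = 1/2;  [u^2] = 1/8;  [u^3] = 1/48;  [u^4] = 1/384;  [u^5] = 1/3840.
So c_5 = h^(5)(0)/5! = 1/3840.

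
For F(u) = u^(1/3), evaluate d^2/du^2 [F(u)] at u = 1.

From the series, [(u - 1)^2] F = -1/9; multiply by 2! = 2 to get -2/9.

-2/9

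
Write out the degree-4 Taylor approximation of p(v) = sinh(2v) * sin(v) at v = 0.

v^4 + 2*v^2

Multiply the two series term by term and collect like powers.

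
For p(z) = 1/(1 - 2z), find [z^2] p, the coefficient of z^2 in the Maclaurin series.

4

Use the known series and substitute for the argument.
[z^0] = 1;  [z^1] = 2;  [z^2] = 4.
So c_2 = p′′(0)/2! = 4.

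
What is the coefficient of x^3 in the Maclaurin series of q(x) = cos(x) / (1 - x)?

Write out both Maclaurin series and multiply, keeping only the needed powers.
q(0) = 1
q′(0) = 1
q′′(0) = 1
q′′′(0) = 3
The Taylor polynomial is Σ q^(k)(0)/k! · x^k.

1/2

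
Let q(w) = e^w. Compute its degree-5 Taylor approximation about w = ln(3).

(w - ln(3))^5/40 + (w - ln(3))^4/8 + (w - ln(3))^3/2 + 3*(w - ln(3))^2/2 + 3*(w - ln(3)) + 3

q(ln(3)) = 3
q′(ln(3)) = 3
q′′(ln(3)) = 3
q′′′(ln(3)) = 3
q^(4)(ln(3)) = 3
q^(5)(ln(3)) = 3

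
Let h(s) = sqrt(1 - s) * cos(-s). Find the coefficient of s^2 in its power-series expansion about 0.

-5/8

Expand each factor separately, then convolve coefficients.
[s^0] = 1;  [s^1] = -1/2;  [s^2] = -5/8.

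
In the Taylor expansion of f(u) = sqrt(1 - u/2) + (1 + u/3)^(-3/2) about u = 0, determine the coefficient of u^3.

-307/3456

Expand each term separately and add.
[u^0] = 2;  [u^1] = -3/4;  [u^2] = 17/96;  [u^3] = -307/3456.
So c_3 = f′′′(0)/3! = -307/3456.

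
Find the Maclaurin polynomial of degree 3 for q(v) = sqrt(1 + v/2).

v^3/128 - v^2/32 + v/4 + 1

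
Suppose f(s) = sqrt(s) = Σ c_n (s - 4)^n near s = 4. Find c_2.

f(4) = 2
f′(4) = 1/4
f′′(4) = -1/32
So c_2 = f′′(4)/2! = -1/64.

-1/64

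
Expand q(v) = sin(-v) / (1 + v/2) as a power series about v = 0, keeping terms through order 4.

v^4/24 - v^3/12 + v^2/2 - v

Write out both Maclaurin series and multiply, keeping only the needed powers.
[v^0] = 0;  [v^1] = -1;  [v^2] = 1/2;  [v^3] = -1/12;  [v^4] = 1/24.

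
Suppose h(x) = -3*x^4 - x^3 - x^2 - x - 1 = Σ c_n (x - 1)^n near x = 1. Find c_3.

-13

Differentiate repeatedly and evaluate at the center.
[(x - 1)^0] = -7;  [(x - 1)^1] = -18;  [(x - 1)^2] = -22;  [(x - 1)^3] = -13.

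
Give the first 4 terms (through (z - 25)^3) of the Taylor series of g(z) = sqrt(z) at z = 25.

(z - 25)^3/50000 - (z - 25)^2/1000 + (z - 25)/10 + 5

g(25) = 5
g′(25) = 1/10
g′′(25) = -1/500
g′′′(25) = 3/25000
Then c_k = g^(k)(25)/k! gives each Taylor coefficient.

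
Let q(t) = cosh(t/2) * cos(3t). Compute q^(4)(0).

1081/16

Multiply the two series term by term and collect like powers.
From the series, [t^4] q = 1081/384; multiply by 4! = 24 to get 1081/16.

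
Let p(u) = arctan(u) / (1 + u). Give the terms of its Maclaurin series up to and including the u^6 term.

-13*u^6/15 + 13*u^5/15 - 2*u^4/3 + 2*u^3/3 - u^2 + u

Multiply the two series term by term and collect like powers.
p(0) = 0
p′(0) = 1
p′′(0) = -2
p′′′(0) = 4
p^(4)(0) = -16
p^(5)(0) = 104
p^(6)(0) = -624
Dividing each by k! gives the coefficients c_0, ..., c_6.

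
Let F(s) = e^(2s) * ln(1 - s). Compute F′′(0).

-5

Multiply the two series term by term and collect like powers.
The coefficient of s^2 in the expansion is -5/2, so F′′(0) = 2! * (-5/2) = -5.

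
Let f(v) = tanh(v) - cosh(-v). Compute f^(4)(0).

Expand each term separately and add.
From the series, [v^4] f = -1/24; multiply by 4! = 24 to get -1.

-1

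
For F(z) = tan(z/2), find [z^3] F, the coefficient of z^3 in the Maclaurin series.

[z^0] = 0;  [z^1] = 1/2;  [z^2] = 0;  [z^3] = 1/24.
So c_3 = F′′′(0)/3! = 1/24.

1/24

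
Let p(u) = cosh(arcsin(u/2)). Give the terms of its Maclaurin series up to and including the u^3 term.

Plug the Maclaurin series of the inner function into that of the outer and collect terms.
p(0) = 1
p′(0) = 0
p′′(0) = 1/4
p′′′(0) = 0
Then c_k = p^(k)(0)/k! gives each Taylor coefficient.

u^2/8 + 1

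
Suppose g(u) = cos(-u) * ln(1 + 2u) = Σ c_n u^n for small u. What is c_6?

-35/4

Write out both Maclaurin series and multiply, keeping only the needed powers.
g(0) = 0
g′(0) = 2
g′′(0) = -4
g′′′(0) = 10
g^(4)(0) = -72
g^(5)(0) = 618
g^(6)(0) = -6300
So c_6 = g^(6)(0)/6! = -35/4.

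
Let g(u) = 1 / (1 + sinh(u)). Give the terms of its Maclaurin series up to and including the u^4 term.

4*u^4/3 - 7*u^3/6 + u^2 - u + 1

Write 1/(1+u) = 1 - u + u^2 - u^3 + ... and substitute the series for u.
[u^0] = 1;  [u^1] = -1;  [u^2] = 1;  [u^3] = -7/6;  [u^4] = 4/3.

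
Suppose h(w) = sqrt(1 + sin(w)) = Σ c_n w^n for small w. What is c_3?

-1/48

Compose series: expand the inner function first, then feed it into the outer expansion.
h(0) = 1
h′(0) = 1/2
h′′(0) = -1/4
h′′′(0) = -1/8
So c_3 = h′′′(0)/3! = -1/48.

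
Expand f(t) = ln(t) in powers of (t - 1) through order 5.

(t - 1)^5/5 - (t - 1)^4/4 + (t - 1)^3/3 - (t - 1)^2/2 + (t - 1)

f(1) = 0
f′(1) = 1
f′′(1) = -1
f′′′(1) = 2
f^(4)(1) = -6
f^(5)(1) = 24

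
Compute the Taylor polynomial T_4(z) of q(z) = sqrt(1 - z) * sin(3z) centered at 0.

Expand each factor separately, then convolve coefficients.
q(0) = 0
q′(0) = 3
q′′(0) = -3
q′′′(0) = -117/4
q^(4)(0) = 99/2

33*z^4/16 - 39*z^3/8 - 3*z^2/2 + 3*z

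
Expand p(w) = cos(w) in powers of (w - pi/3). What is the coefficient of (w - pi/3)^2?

Use the known series and substitute for the argument.

-1/4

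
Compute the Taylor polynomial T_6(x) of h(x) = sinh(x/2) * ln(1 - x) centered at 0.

-247*x^6/2304 - 13*x^5/96 - 3*x^4/16 - x^3/4 - x^2/2

Write out both Maclaurin series and multiply, keeping only the needed powers.
h(0) = 0
h′(0) = 0
h′′(0) = -1
h′′′(0) = -3/2
h^(4)(0) = -9/2
h^(5)(0) = -65/4
h^(6)(0) = -1235/16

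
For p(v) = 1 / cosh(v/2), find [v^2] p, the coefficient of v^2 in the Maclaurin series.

Write the quotient as an unknown series and match coefficients against numerator = denominator · series.
p(0) = 1
p′(0) = 0
p′′(0) = -1/4

-1/8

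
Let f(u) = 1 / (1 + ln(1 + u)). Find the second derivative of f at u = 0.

3

Write 1/(1+u) = 1 - u + u^2 - u^3 + ... and substitute the series for u.
The coefficient of u^2 in the expansion is 3/2, so f′′(0) = 2! * (3/2) = 3.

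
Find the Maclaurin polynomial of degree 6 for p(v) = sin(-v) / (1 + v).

Expand each factor separately, then convolve coefficients.
p(0) = 0
p′(0) = -1
p′′(0) = 2
p′′′(0) = -5
p^(4)(0) = 20
p^(5)(0) = -101
p^(6)(0) = 606

101*v^6/120 - 101*v^5/120 + 5*v^4/6 - 5*v^3/6 + v^2 - v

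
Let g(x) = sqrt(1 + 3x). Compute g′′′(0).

81/8

From the series, [x^3] g = 27/16; multiply by 3! = 6 to get 81/8.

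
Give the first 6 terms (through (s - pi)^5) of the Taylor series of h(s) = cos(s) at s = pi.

h(pi) = -1
h′(pi) = 0
h′′(pi) = 1
h′′′(pi) = 0
h^(4)(pi) = -1
h^(5)(pi) = 0

-(s - pi)^4/24 + (s - pi)^2/2 - 1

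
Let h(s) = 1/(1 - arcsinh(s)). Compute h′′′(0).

Substitute the inner expansion into the outer series and collect powers.
The coefficient of s^3 in the expansion is 5/6, so h′′′(0) = 3! * (5/6) = 5.

5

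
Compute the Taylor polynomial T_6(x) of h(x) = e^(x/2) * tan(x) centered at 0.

851*x^6/11520 + 341*x^5/1920 + 3*x^4/16 + 11*x^3/24 + x^2/2 + x

Take the Cauchy product of the two expansions.
[x^0] = 0;  [x^1] = 1;  [x^2] = 1/2;  [x^3] = 11/24;  [x^4] = 3/16;  [x^5] = 341/1920;  [x^6] = 851/11520.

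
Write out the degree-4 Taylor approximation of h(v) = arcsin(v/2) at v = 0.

v^3/48 + v/2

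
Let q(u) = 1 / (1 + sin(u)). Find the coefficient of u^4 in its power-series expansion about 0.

2/3

Expand as Σ (-1)^k u^k with u equal to the inner function's series.
q(0) = 1
q′(0) = -1
q′′(0) = 2
q′′′(0) = -5
q^(4)(0) = 16
So c_4 = q^(4)(0)/4! = 2/3.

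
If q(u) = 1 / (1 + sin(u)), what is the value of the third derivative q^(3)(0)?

Expand as Σ (-1)^k u^k with u equal to the inner function's series.
The coefficient of u^3 in the expansion is -5/6, so q′′′(0) = 3! * (-5/6) = -5.

-5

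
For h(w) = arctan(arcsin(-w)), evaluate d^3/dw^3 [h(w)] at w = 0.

1

Let u equal the inner series; expand the outer function in u and truncate.
The coefficient of w^3 in the expansion is 1/6, so h′′′(0) = 3! * (1/6) = 1.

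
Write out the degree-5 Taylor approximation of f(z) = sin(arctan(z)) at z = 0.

3*z^5/8 - z^3/2 + z

Compose series: expand the inner function first, then feed it into the outer expansion.
f(0) = 0
f′(0) = 1
f′′(0) = 0
f′′′(0) = -3
f^(4)(0) = 0
f^(5)(0) = 45
Then c_k = f^(k)(0)/k! gives each Taylor coefficient.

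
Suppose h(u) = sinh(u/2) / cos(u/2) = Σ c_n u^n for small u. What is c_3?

1/12

Invert the denominator's series and multiply.
h(0) = 0
h′(0) = 1/2
h′′(0) = 0
h′′′(0) = 1/2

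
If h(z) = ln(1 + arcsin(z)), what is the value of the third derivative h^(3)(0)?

Plug the Maclaurin series of the inner function into that of the outer and collect terms.
From the series, [z^3] h = 1/2; multiply by 3! = 6 to get 3.

3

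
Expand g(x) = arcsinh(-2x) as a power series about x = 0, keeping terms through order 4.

g(0) = 0
g′(0) = -2
g′′(0) = 0
g′′′(0) = 8
g^(4)(0) = 0

4*x^3/3 - 2*x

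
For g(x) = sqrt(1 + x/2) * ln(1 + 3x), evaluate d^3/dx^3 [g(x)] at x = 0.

747/16

Write out both Maclaurin series and multiply, keeping only the needed powers.
The coefficient of x^3 in the expansion is 249/32, so g′′′(0) = 3! * (249/32) = 747/16.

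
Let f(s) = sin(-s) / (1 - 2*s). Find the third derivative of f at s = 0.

Multiply the numerator's expansion by the denominator's geometric series.
The coefficient of s^3 in the expansion is -23/6, so f′′′(0) = 3! * (-23/6) = -23.

-23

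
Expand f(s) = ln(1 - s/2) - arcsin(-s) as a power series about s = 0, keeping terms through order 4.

-s^4/64 + s^3/8 - s^2/8 + s/2

Combine the two series term by term.
f(0) = 0
f′(0) = 1/2
f′′(0) = -1/4
f′′′(0) = 3/4
f^(4)(0) = -3/8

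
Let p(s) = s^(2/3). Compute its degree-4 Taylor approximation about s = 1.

[(s - 1)^0] = 1;  [(s - 1)^1] = 2/3;  [(s - 1)^2] = -1/9;  [(s - 1)^3] = 4/81;  [(s - 1)^4] = -7/243.

-7*(s - 1)^4/243 + 4*(s - 1)^3/81 - (s - 1)^2/9 + 2*(s - 1)/3 + 1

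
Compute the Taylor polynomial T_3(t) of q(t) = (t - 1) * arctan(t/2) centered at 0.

t^3/24 + t^2/2 - t/2

Shift and add copies of the series according to the polynomial's terms.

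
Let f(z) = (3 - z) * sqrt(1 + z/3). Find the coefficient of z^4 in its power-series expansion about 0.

Shift and add copies of the series according to the polynomial's terms.

-13/3456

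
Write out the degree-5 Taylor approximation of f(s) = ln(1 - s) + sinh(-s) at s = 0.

-5*s^5/24 - s^4/4 - s^3/2 - s^2/2 - 2*s

Add the two expansions coefficient-wise.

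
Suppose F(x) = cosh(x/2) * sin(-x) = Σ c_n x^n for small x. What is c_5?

19/1920

Multiply the two series term by term and collect like powers.
F(0) = 0
F′(0) = -1
F′′(0) = 0
F′′′(0) = 1/4
F^(4)(0) = 0
F^(5)(0) = 19/16
So c_5 = F^(5)(0)/5! = 19/1920.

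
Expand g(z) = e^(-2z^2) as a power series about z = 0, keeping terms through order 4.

2*z^4 - 2*z^2 + 1

Use the known series and substitute for the argument.
g(0) = 1
g′(0) = 0
g′′(0) = -4
g′′′(0) = 0
g^(4)(0) = 48
Dividing each by k! gives the coefficients c_0, ..., c_4.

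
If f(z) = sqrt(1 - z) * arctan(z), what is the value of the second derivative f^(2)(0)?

Take the Cauchy product of the two expansions.
From the series, [z^2] f = -1/2; multiply by 2! = 2 to get -1.

-1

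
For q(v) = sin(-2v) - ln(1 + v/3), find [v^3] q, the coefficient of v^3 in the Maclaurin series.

Expand each term separately and add.
[v^0] = 0;  [v^1] = -7/3;  [v^2] = 1/18;  [v^3] = 107/81.

107/81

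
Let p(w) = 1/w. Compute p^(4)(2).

Apply the Taylor formula c_k = f^(k)(a)/k!.
The coefficient of (w - 2)^4 in the expansion is 1/32, so p^(4)(2) = 4! * (1/32) = 3/4.

3/4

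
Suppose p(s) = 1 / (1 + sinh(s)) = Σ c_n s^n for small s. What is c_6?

Write 1/(1+u) = 1 - u + u^2 - u^3 + ... and substitute the series for u.
p(0) = 1
p′(0) = -1
p′′(0) = 2
p′′′(0) = -7
p^(4)(0) = 32
p^(5)(0) = -181
p^(6)(0) = 1232
So c_6 = p^(6)(0)/6! = 77/45.

77/45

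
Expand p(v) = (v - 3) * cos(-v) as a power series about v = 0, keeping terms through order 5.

Distribute the polynomial across the series and collect like powers.
p(0) = -3
p′(0) = 1
p′′(0) = 3
p′′′(0) = -3
p^(4)(0) = -3
p^(5)(0) = 5

v^5/24 - v^4/8 - v^3/2 + 3*v^2/2 + v - 3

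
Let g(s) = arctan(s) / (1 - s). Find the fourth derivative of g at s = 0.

Multiply the two series term by term and collect like powers.
From the series, [s^4] g = 2/3; multiply by 4! = 24 to get 16.

16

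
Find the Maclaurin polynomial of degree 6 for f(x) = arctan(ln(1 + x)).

Plug the Maclaurin series of the inner function into that of the outer and collect terms.
f(0) = 0
f′(0) = 1
f′′(0) = -1
f′′′(0) = 0
f^(4)(0) = 6
f^(5)(0) = -22
f^(6)(0) = -30

-x^6/24 - 11*x^5/60 + x^4/4 - x^2/2 + x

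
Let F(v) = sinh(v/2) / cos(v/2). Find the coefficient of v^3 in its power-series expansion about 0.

Write the quotient as an unknown series and match coefficients against numerator = denominator · series.

1/12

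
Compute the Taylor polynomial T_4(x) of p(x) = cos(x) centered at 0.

x^4/24 - x^2/2 + 1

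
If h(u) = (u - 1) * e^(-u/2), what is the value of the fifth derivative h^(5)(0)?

Shift and add copies of the series according to the polynomial's terms.
The coefficient of u^5 in the expansion is 11/3840, so h^(5)(0) = 5! * (11/3840) = 11/32.

11/32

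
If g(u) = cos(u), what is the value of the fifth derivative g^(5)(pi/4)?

-sqrt(2)/2

The coefficient of (u - pi/4)^5 in the expansion is -sqrt(2)/240, so g^(5)(pi/4) = 5! * (-sqrt(2)/240) = -sqrt(2)/2.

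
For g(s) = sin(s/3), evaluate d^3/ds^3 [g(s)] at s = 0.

The coefficient of s^3 in the expansion is -1/162, so g′′′(0) = 3! * (-1/162) = -1/27.

-1/27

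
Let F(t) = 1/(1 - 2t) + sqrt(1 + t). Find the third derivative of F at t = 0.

Expand each term separately and add.
The coefficient of t^3 in the expansion is 129/16, so F′′′(0) = 3! * (129/16) = 387/8.

387/8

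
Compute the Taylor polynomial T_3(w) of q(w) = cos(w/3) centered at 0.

q(0) = 1
q′(0) = 0
q′′(0) = -1/9
q′′′(0) = 0

1 - w^2/18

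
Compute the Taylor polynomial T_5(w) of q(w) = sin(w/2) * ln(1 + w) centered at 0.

Multiply the two series term by term and collect like powers.
q(0) = 0
q′(0) = 0
q′′(0) = 1
q′′′(0) = -3/2
q^(4)(0) = 7/2
q^(5)(0) = -55/4
Dividing each by k! gives the coefficients c_0, ..., c_5.

-11*w^5/96 + 7*w^4/48 - w^3/4 + w^2/2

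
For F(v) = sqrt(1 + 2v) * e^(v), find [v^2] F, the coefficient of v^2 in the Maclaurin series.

Write out both Maclaurin series and multiply, keeping only the needed powers.
So c_2 = F′′(0)/2! = 1.

1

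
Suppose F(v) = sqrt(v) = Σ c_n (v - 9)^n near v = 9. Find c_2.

F(9) = 3
F′(9) = 1/6
F′′(9) = -1/108
So c_2 = F′′(9)/2! = -1/216.

-1/216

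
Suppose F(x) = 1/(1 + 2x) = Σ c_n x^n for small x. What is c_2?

Differentiate repeatedly and evaluate at the center.
[x^0] = 1;  [x^1] = -2;  [x^2] = 4.

4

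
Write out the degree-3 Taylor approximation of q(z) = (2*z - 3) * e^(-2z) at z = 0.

8*z^3 - 10*z^2 + 8*z - 3

Distribute the polynomial across the series and collect like powers.
q(0) = -3
q′(0) = 8
q′′(0) = -20
q′′′(0) = 48
Dividing each by k! gives the coefficients c_0, ..., c_3.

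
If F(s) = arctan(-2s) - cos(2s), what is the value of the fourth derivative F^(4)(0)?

-16

Combine the two series term by term.
The coefficient of s^4 in the expansion is -2/3, so F^(4)(0) = 4! * (-2/3) = -16.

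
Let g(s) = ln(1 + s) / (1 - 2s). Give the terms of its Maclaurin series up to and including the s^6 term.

Expand each factor separately, then convolve coefficients.
[s^0] = 0;  [s^1] = 1;  [s^2] = 3/2;  [s^3] = 10/3;  [s^4] = 77/12;  [s^5] = 391/30;  [s^6] = 259/10.

259*s^6/10 + 391*s^5/30 + 77*s^4/12 + 10*s^3/3 + 3*s^2/2 + s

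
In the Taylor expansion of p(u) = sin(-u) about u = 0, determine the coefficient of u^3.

Use the known series and substitute for the argument.
p(0) = 0
p′(0) = -1
p′′(0) = 0
p′′′(0) = 1

1/6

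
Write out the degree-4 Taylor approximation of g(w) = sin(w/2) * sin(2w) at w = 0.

Take the Cauchy product of the two expansions.

-17*w^4/24 + w^2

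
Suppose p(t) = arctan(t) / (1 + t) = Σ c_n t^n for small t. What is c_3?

2/3

Multiply the two series term by term and collect like powers.
p(0) = 0
p′(0) = 1
p′′(0) = -2
p′′′(0) = 4
So c_3 = p′′′(0)/3! = 2/3.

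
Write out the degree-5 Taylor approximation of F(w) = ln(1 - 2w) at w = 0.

-32*w^5/5 - 4*w^4 - 8*w^3/3 - 2*w^2 - 2*w

[w^0] = 0;  [w^1] = -2;  [w^2] = -2;  [w^3] = -8/3;  [w^4] = -4;  [w^5] = -32/5.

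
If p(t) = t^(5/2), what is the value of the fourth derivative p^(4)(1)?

-15/16

The coefficient of (t - 1)^4 in the expansion is -5/128, so p^(4)(1) = 4! * (-5/128) = -15/16.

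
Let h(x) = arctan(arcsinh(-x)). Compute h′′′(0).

3

Let u equal the inner series; expand the outer function in u and truncate.
From the series, [x^3] h = 1/2; multiply by 3! = 6 to get 3.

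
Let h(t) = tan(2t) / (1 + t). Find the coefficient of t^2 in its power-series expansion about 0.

-2

Take the Cauchy product of the two expansions.
So c_2 = h′′(0)/2! = -2.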